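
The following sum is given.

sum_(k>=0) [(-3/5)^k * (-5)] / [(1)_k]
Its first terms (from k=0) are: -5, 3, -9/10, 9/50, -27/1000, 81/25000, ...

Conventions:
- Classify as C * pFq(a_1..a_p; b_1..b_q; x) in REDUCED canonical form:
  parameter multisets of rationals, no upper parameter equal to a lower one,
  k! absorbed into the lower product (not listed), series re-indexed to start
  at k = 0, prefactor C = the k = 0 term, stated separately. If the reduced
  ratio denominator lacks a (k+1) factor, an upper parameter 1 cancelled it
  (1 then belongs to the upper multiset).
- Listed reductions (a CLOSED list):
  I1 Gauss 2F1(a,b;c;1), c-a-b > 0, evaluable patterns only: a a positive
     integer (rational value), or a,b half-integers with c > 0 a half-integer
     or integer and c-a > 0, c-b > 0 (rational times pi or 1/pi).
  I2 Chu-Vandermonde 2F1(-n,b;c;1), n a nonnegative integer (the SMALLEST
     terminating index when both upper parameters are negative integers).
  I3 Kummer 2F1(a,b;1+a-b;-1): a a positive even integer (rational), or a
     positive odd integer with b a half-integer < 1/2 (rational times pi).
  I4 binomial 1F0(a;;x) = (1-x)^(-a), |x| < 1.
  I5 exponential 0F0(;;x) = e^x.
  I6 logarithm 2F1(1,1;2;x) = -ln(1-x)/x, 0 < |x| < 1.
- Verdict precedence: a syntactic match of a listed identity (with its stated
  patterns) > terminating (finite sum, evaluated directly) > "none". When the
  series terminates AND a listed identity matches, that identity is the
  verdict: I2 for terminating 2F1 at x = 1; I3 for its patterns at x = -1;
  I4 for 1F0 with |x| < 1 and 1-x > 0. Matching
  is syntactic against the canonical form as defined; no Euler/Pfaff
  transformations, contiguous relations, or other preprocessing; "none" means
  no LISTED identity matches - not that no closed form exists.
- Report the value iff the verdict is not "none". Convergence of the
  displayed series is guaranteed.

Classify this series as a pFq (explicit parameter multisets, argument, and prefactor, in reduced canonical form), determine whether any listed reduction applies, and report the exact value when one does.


Canonical form: C = -5 times 0F0 with upper {-}, lower {-}, x = -3/5. Verdict: the I5 exponential reduction applies (the 0F0 exponential series at x = -3/5). Hence: (-5) * e^(-3/5).

The tell: t_0 being -5, (1)_k (C = -5, x = -3/5) is k! itself.
Adjacent-term ratio: r(k) = (-3/5) * 1 / [(k+1)] ; factor over Q: parameters, x = (-3/5), and C = -5.


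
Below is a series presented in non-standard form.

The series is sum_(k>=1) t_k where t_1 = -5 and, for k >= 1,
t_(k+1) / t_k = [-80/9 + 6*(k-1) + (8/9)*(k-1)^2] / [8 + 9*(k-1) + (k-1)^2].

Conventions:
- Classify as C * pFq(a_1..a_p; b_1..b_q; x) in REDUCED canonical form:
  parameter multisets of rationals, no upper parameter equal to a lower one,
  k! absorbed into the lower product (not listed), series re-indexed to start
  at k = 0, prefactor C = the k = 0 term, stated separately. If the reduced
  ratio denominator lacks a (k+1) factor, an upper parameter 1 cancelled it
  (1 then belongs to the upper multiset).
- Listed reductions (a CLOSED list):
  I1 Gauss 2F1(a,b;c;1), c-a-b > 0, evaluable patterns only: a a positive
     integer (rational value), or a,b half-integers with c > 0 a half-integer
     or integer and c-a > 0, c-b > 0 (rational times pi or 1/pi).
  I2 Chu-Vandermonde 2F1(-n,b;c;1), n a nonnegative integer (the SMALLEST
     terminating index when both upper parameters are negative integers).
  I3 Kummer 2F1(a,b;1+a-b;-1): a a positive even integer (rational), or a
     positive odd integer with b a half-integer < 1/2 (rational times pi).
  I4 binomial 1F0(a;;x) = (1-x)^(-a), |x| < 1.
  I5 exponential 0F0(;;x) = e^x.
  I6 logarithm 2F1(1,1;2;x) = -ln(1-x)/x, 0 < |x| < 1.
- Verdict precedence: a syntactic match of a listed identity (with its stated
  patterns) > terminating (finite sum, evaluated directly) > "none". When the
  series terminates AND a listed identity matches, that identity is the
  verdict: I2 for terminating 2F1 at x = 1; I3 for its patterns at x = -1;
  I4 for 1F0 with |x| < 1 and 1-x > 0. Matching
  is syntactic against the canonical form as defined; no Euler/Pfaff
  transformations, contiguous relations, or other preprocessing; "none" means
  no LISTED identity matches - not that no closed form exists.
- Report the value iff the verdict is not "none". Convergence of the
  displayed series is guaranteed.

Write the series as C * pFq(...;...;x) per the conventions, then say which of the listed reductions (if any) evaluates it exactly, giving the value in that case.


With C = -5: the canonical form is 1F0(-5/4; -; 8/9). Verdict: binomial (I4) fires (the 1F0 binomial series: exponent 5/4, x = 8/9). Its exact value is (-5) * (1/9)^(5/4).

Structural cue: t_0 being -5, the parameter 8 appears in both the upper and lower lists and cancels.
Term ratio: r(k) = (8/9) * (k-5/4) / [(k+1)] - poly over poly, x = (8/9) from leading terms; C = -5 at k = 0.


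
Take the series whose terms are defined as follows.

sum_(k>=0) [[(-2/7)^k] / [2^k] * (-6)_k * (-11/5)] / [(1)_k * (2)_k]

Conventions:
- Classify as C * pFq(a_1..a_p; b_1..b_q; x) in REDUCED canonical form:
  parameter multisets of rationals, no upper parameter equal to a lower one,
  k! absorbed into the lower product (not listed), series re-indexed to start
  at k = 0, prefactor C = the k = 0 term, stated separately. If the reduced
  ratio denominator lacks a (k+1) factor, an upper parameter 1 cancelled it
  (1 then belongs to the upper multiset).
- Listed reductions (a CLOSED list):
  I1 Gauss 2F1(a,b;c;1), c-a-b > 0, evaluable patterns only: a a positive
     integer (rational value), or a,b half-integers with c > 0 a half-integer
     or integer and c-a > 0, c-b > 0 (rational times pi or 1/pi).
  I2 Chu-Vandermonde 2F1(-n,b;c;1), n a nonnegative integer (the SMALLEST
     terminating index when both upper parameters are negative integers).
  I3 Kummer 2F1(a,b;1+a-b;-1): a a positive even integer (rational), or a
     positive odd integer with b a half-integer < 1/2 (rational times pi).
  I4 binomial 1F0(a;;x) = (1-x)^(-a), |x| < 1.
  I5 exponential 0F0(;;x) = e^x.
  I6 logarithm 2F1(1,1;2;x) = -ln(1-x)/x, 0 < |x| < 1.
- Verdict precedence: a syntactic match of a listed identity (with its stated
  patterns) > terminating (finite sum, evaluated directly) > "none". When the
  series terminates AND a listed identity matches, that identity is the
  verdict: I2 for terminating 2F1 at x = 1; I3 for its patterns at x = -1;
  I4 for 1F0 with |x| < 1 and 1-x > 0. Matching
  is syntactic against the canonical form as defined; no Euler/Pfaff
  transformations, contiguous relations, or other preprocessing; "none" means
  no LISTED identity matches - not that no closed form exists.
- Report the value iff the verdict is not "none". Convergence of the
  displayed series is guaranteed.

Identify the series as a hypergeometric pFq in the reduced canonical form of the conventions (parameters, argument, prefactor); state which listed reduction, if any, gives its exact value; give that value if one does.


Reduced: x = -1/7, 1F1, upper = {-6}, lower = {2}, C = -11/5. Verdict: terminating - the sum ends at index 6 because -6 is a negative integer; exact evaluation follows. Hence: -1933353763/592950960.

Key observation: with t_0 = -11/5, (1)_k (C = -11/5, x = -1/7) is k! itself.
Ratio: r(k) = (-1/7) * (k-6) / [(k+2) (k+1)] - poly over poly, x = (-1/7) from leading terms; C = -11/5 at k = 0.


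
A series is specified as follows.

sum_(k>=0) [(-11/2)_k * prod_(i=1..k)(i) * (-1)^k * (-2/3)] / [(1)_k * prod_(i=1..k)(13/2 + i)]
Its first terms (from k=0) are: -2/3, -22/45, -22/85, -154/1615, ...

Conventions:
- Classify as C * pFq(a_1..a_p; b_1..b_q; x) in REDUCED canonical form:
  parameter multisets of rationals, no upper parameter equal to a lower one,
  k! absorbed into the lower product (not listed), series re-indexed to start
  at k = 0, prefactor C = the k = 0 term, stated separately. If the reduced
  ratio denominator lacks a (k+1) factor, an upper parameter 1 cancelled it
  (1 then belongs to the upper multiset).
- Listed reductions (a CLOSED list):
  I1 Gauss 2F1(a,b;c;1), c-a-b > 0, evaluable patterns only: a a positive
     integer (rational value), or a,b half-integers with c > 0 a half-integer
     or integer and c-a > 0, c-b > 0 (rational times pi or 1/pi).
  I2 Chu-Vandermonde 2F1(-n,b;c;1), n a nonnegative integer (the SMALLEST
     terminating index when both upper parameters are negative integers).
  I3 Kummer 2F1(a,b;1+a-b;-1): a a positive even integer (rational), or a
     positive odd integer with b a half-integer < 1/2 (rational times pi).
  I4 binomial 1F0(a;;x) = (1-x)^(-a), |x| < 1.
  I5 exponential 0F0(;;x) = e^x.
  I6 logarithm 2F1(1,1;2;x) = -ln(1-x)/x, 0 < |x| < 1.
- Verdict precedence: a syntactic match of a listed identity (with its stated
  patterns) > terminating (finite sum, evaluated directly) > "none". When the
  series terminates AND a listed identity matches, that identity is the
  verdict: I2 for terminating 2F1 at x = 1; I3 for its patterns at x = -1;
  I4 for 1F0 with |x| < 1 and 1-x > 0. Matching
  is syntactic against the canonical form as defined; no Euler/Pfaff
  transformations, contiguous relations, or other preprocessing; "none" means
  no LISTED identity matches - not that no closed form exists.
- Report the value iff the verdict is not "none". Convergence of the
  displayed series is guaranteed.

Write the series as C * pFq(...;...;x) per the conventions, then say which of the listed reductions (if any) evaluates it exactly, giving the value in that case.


Key observation: with t_0 = -2/3, the lower running product (C = -2/3, x = -1) is a rising factorial.
Step ratio: r(k) = (-1) * (k-11/2) (k+1) / [(k+15/2) (k+1)] - rational; roots negated = parameters, x = (-1), C = -2/3.

Reduced: x = -1, 2F1, upper = {-11/2, 1}, lower = {15/2}, C = -2/3. Verdict at x = -1: the Kummer evaluation I3 matches (x = -1; c = 15/2 equals 1+a-b for upper {-11/2, 1}: listed pattern). Its exact value is (-1001/2048) * pi.


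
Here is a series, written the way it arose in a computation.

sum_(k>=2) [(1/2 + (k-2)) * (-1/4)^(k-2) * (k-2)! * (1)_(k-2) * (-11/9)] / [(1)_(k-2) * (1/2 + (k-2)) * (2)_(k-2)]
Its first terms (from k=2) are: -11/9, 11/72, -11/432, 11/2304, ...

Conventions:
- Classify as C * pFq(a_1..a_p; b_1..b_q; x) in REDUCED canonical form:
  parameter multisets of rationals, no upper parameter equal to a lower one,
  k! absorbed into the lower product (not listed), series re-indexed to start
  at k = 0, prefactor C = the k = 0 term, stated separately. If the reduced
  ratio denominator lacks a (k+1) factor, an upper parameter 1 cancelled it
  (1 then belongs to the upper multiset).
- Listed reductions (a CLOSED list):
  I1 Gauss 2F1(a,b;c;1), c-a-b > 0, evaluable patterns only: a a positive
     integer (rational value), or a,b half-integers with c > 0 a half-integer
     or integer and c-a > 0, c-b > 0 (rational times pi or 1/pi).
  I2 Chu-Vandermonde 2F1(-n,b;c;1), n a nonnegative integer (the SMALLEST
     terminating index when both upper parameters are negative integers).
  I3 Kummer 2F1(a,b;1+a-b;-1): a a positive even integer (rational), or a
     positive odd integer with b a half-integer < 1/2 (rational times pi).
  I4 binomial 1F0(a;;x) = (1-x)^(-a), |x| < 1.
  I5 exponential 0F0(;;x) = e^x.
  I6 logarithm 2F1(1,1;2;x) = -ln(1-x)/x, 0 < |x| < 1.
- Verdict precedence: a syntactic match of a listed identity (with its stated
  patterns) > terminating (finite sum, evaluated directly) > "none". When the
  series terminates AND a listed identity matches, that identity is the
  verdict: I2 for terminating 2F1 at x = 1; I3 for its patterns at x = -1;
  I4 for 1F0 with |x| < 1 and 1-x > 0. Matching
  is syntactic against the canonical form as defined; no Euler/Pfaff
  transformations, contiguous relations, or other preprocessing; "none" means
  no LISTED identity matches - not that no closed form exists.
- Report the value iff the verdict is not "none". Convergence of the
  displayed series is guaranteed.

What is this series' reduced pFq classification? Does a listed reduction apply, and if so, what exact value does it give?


The series (x = -1/4) is 2F1: upper {1, 1}, lower {2}, prefactor -11/9. Verdict: this is the I6 logarithm reduction (the logarithm: parameters (1,1;2), x = -1/4). Exact value: (-44/9) * ln(5/4).

The tell: t_0 being -11/9, (1)_k (C = -11/9) is k! itself.
Term ratio: r(k) = (-1/4) * (k+1) (k+1) / [(k+2) (k+1)] - poly over poly, x = (-1/4) from leading terms; C = -11/9 at k = 0.


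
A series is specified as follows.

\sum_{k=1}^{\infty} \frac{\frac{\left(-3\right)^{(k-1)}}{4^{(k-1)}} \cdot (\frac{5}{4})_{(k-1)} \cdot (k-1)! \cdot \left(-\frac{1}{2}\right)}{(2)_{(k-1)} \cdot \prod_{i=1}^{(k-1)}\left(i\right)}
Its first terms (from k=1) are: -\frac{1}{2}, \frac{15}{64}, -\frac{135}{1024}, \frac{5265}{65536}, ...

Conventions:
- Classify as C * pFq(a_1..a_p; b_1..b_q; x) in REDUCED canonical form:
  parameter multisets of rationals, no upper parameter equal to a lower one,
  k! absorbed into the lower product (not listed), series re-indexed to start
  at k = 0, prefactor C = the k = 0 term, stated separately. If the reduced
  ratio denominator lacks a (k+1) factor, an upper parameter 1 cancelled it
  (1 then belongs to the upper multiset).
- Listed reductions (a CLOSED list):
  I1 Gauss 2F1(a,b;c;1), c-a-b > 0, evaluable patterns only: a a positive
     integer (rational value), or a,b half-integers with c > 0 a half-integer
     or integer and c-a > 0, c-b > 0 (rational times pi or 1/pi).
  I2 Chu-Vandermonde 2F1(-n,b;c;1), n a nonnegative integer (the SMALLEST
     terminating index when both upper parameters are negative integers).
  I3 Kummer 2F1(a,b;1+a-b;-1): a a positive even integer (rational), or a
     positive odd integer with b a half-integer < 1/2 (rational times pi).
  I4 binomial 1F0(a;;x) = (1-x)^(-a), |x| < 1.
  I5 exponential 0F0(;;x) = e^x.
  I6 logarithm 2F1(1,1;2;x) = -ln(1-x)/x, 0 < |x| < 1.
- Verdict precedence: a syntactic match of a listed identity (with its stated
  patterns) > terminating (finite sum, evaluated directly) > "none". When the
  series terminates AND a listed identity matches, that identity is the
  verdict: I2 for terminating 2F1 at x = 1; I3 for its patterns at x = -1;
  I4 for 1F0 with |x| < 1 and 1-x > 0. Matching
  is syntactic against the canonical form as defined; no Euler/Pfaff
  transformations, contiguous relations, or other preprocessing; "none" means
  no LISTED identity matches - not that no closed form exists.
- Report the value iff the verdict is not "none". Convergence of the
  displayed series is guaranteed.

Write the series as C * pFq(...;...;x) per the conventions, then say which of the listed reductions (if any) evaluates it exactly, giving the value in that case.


Reduced: x = -\frac{3}{4}, 2F1, upper = {1, \frac{5}{4}}, lower = {2}, C = -\frac{1}{2}. Verdict: none. A 2F1 with upper {1, \frac{5}{4}} fits none of I1-I6 at x = -\frac{3}{4}; the sum runs forever.

Structural cue: t_0 being -\frac{1}{2}, the two geometric factors (prefactor -1/2) combine into one argument.
Consecutive-term ratio: r(k) = -\frac{3}{4} * (k+1) (k+\frac{5}{4}) / [(k+2) (k+1)] - rational; roots negated = parameters, x = -\frac{3}{4}, C = -\frac{1}{2}.


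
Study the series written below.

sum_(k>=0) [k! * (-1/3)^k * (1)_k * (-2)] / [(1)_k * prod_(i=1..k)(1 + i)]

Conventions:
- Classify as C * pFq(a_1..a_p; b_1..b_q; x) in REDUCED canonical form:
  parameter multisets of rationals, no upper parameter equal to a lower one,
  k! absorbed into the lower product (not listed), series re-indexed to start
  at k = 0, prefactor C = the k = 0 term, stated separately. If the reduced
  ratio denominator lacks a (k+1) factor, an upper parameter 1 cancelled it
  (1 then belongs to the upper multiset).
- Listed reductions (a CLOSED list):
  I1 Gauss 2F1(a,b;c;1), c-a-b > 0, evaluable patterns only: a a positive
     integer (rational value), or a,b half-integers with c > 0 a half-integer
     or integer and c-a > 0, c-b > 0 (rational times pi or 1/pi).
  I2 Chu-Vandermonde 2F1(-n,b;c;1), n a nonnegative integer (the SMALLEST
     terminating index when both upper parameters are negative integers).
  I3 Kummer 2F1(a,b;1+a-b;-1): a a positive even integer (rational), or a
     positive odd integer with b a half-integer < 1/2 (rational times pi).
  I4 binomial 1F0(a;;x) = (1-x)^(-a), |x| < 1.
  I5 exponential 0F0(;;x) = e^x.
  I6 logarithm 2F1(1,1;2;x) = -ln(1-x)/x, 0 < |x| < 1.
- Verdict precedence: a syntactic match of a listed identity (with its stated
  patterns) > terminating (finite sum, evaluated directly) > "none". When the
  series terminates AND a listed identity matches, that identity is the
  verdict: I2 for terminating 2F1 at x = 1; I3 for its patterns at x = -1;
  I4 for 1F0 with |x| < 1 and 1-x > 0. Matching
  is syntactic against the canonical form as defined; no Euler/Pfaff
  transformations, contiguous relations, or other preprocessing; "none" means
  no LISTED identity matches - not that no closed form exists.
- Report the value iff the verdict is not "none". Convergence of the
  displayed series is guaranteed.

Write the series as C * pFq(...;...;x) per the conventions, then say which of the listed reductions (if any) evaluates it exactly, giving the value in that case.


The series (x = -1/3) is 2F1: upper {1, 1}, lower {2}, prefactor -2. Verdict: the I6 logarithm reduction applies (the logarithm: parameters (1,1;2), x = -1/3). Sum: (-6) * ln(4/3).

First insight: t_0 being -2, the lower running product (C = -2, x = -1/3) is a rising factorial.
Consecutive-term ratio: r(k) = (-1/3) * (k+1) (k+1) / [(k+2) (k+1)] ; factor over Q: parameters, x = (-1/3), and C = -2.


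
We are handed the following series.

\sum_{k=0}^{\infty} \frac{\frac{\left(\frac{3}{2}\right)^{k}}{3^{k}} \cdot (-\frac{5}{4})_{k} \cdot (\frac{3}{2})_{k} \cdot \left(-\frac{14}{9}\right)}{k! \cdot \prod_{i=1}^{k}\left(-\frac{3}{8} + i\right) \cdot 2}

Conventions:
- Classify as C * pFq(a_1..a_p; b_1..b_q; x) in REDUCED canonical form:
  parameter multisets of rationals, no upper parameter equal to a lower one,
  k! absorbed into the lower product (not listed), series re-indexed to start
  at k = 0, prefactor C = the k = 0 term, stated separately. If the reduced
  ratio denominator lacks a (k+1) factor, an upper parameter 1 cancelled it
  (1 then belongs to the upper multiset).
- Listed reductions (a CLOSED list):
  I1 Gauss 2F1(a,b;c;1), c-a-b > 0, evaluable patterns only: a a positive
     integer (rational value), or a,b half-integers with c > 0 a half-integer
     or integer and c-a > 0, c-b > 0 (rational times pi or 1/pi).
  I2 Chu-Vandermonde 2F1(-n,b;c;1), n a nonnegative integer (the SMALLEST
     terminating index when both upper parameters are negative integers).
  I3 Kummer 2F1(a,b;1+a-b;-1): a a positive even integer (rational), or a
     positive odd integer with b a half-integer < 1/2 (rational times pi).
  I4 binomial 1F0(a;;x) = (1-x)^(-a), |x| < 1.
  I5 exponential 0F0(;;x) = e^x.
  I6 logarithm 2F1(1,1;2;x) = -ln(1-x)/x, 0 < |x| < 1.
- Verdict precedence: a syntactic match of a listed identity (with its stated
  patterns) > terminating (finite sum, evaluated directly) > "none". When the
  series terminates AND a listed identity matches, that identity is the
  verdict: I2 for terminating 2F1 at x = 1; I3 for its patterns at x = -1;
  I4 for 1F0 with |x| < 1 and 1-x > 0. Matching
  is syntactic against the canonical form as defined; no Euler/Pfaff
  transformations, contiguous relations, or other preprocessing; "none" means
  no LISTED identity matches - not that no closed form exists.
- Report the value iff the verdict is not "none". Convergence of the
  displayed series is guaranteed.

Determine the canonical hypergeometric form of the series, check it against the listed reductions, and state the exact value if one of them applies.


At argument \frac{1}{2}: a 2F1 with upper {-\frac{5}{4}, \frac{3}{2}}, lower {\frac{5}{8}}, scaled by C = -\frac{7}{9}. Verdict: none. A 2F1 with upper {-\frac{5}{4}, \frac{3}{2}} fits none of I1-I6 at x = \frac{1}{2}; the sum runs forever.

Key step: t_0 = -\frac{7}{9} here, and the lower running product (C = -7/9, x = 1/2) is a rising factorial.
Consecutive-term ratio: r(k) = \frac{1}{2} * (k-\frac{5}{4}) (k+\frac{3}{2}) / [(k+\frac{5}{8}) (k+1)] ; factor over Q: parameters, x = \frac{1}{2}, and C = -\frac{7}{9}.


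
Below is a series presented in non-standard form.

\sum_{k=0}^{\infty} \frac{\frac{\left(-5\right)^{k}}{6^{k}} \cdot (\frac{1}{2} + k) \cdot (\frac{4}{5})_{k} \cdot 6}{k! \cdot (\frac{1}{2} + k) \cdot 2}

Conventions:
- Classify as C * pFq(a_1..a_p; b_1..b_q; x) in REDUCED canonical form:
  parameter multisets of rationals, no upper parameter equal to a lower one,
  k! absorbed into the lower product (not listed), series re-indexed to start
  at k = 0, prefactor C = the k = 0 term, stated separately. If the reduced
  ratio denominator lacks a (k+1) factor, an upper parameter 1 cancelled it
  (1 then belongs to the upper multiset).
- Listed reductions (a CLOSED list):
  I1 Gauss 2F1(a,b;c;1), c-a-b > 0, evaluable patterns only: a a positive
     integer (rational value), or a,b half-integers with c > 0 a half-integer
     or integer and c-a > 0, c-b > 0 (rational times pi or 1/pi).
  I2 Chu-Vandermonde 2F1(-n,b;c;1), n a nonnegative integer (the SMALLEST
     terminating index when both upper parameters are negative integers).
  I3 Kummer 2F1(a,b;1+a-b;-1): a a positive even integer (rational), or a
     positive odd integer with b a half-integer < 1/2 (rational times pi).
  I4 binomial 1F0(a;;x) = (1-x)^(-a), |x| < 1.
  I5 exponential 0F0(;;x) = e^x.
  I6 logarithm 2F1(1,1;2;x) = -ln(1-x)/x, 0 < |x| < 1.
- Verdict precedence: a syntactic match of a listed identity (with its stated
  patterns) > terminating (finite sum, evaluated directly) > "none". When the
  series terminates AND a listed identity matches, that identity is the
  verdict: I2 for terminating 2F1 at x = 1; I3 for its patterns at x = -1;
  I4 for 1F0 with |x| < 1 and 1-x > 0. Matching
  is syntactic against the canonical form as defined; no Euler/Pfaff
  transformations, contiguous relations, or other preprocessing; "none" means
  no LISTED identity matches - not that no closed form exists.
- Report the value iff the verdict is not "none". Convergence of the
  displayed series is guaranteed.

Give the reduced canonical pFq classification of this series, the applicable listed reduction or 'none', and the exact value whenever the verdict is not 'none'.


First insight: from the first term 3: the constant factors (prefactor 3) combine into one prefactor.
Term ratio: r(k) = -\frac{5}{6} * (k+\frac{4}{5}) / [(k+1)] ; factor over Q: parameters, x = -\frac{5}{6}, and C = 3.

Canonical form: C = 3 times 1F0 with upper {\frac{4}{5}}, lower {-}, x = -\frac{5}{6}. Verdict: this is binomial (I4) (the 1F0 binomial series: exponent -4/5, x = -\frac{5}{6}). Exact value: 3 \cdot \left(\frac{11}{6}\right)^{-\frac{4}{5}}.


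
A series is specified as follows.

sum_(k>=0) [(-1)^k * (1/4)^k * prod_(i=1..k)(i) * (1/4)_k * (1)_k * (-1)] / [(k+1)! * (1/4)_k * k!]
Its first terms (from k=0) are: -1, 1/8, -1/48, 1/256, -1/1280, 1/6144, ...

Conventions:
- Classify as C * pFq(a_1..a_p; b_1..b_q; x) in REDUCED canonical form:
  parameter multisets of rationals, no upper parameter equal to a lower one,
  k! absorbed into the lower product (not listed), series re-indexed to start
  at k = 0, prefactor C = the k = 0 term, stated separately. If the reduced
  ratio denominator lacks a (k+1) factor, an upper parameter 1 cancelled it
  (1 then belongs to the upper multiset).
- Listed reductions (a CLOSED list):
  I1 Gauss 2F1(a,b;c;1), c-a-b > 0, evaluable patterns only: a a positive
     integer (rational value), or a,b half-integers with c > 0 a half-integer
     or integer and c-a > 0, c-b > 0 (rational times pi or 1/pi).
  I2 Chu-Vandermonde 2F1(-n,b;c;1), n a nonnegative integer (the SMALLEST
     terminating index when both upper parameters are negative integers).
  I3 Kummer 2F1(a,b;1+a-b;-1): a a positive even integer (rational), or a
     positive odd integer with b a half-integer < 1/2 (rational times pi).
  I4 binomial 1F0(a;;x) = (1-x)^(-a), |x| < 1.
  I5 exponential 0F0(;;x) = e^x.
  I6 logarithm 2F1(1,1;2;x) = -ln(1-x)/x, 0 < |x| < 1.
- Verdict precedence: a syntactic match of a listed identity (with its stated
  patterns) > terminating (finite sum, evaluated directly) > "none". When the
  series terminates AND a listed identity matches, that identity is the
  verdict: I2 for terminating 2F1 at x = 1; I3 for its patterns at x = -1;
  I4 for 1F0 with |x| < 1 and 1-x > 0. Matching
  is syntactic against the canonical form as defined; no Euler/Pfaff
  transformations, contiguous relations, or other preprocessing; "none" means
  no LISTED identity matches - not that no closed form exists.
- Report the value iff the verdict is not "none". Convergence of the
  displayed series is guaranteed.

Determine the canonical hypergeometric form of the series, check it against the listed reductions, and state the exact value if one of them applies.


At argument -1/4: a 2F1 with upper {1, 1}, lower {2}, scaled by C = -1. Verdict: this is the I6 logarithm reduction (the logarithm: parameters (1,1;2), x = -1/4). Its exact value is (-4) * ln(5/4).

Key step: x = (-1/4) and the (-1)^k factor (C = -1, x = -1/4) folds into the argument's sign.
Consecutive-term ratio: r(k) = (-1/4) * (k+1) (k+1) / [(k+2) (k+1)] - rational in k, leading ratio (-1/4); with t_0 = -1, classification follows.


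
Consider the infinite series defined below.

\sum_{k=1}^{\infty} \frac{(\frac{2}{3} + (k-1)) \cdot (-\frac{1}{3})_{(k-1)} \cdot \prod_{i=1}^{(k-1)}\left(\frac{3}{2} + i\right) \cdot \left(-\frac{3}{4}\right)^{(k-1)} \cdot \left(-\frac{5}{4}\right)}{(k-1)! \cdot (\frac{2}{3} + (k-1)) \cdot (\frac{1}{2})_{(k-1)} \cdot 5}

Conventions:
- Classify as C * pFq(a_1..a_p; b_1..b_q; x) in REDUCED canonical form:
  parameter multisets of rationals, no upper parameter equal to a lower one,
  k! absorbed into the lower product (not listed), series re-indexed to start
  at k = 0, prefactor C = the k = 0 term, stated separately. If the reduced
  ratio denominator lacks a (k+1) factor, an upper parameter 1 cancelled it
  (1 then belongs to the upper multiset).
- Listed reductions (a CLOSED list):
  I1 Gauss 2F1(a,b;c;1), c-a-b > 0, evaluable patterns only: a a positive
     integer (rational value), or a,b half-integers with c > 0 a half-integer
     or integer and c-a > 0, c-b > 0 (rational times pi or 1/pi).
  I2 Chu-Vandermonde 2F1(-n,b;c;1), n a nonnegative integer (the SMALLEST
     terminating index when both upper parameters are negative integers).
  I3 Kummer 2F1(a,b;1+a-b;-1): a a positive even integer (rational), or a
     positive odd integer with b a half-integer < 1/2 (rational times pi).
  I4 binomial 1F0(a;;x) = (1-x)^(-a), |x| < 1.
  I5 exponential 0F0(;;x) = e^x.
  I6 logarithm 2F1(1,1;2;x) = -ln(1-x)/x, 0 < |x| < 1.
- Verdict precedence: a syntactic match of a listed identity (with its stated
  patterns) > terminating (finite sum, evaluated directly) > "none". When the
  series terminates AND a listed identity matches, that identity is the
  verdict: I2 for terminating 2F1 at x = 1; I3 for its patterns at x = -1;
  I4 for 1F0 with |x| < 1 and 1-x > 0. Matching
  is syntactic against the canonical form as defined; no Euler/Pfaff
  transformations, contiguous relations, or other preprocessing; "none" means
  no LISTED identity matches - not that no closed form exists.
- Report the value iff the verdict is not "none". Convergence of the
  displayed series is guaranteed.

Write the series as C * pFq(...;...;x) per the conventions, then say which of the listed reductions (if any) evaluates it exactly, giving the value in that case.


Structural cue: with t_0 = -\frac{1}{4}, the running product (C = -1/4) telescopes to a rising factorial.
Ratio: r(k) = -\frac{3}{4} * (k-\frac{1}{3}) (k+\frac{5}{2}) / [(k+\frac{1}{2}) (k+1)] - rational; roots negated = parameters, x = -\frac{3}{4}, C = -\frac{1}{4}.

With C = -\frac{1}{4}: the canonical form is 2F1(-\frac{1}{3}, \frac{5}{2}; \frac{1}{2}; -\frac{3}{4}). Verdict: none - at argument -\frac{3}{4} the multisets {-\frac{1}{3}, \frac{5}{2}} ; {\frac{1}{2}} match no listed identity.


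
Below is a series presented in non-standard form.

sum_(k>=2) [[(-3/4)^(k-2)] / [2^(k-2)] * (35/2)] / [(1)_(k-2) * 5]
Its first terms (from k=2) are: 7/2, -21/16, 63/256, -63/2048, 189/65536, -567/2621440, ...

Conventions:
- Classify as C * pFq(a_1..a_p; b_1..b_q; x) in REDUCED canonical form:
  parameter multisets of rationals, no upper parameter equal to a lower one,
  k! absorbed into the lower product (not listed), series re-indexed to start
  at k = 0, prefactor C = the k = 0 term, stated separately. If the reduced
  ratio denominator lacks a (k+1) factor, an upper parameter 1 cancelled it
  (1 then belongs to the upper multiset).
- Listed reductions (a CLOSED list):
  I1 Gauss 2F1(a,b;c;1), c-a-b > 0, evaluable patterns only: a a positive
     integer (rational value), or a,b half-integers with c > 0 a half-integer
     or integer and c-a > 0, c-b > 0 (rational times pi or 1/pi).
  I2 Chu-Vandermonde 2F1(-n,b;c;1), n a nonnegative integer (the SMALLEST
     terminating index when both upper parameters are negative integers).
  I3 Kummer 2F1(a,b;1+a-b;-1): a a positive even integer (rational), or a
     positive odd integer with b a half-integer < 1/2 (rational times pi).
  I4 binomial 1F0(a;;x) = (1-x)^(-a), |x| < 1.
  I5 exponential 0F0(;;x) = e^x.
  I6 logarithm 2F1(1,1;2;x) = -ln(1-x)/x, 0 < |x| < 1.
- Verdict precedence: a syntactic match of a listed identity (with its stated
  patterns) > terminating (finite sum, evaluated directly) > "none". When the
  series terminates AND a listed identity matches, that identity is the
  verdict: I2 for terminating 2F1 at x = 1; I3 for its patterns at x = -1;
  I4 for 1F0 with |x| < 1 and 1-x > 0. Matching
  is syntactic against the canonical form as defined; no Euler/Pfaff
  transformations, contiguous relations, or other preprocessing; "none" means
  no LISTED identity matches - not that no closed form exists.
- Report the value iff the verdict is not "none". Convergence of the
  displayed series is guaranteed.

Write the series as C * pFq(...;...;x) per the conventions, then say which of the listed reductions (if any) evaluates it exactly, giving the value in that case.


Key step: t_0 = 7/2 here, and the constant factors (C = 7/2, x = -3/8) combine into one prefactor.
Term ratio: r(k) = (-3/8) * 1 / [(k+1)] - rational; roots negated = parameters, x = (-3/8), C = 7/2.

Prefactor 7/2, argument -3/8: 0F0 with upper {-} over lower {-}. Verdict: the exponential series (I5) matches (the 0F0 exponential series at x = -3/8). Sum: (7/2) * e^(-3/8).


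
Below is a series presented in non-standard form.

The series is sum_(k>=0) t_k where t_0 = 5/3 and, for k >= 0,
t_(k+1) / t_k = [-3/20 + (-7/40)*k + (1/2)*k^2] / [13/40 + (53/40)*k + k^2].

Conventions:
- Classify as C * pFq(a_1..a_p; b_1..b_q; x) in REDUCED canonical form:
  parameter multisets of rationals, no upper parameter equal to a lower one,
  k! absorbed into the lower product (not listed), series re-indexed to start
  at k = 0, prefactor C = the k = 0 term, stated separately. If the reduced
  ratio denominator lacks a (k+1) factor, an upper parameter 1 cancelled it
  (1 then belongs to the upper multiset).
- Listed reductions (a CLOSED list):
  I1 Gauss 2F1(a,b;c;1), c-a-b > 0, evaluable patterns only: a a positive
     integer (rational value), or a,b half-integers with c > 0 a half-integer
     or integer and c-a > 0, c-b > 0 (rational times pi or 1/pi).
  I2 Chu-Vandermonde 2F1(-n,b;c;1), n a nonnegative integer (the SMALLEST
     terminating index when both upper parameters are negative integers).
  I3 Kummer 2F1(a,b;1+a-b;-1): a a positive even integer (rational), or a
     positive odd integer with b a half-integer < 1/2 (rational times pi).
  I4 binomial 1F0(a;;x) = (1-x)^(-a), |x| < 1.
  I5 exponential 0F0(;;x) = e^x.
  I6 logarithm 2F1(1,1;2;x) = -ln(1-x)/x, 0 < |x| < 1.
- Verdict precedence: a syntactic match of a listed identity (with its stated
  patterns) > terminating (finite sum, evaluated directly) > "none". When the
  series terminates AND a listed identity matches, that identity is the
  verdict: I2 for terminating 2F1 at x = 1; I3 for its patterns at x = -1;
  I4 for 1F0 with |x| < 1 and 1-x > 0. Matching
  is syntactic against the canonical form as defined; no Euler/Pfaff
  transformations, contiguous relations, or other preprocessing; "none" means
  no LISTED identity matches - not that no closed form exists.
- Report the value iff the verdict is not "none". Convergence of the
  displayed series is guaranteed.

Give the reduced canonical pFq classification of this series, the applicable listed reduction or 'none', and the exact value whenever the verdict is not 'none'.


At argument 1/2: a 2F1 with upper {-3/4, 2/5}, lower {13/40}, scaled by C = 5/3. Verdict: none. No listed pattern accepts 2F1(-3/4, 2/5; 13/40; 1/2).

First insight: from the first term 5/3: roots of the ratio polynomials (C = 5/3) are the negated parameters.
Consecutive-term ratio: r(k) = (1/2) * (k-3/4) (k+2/5) / [(k+13/40) (k+1)] - rational; roots negated = parameters, x = (1/2), C = 5/3.


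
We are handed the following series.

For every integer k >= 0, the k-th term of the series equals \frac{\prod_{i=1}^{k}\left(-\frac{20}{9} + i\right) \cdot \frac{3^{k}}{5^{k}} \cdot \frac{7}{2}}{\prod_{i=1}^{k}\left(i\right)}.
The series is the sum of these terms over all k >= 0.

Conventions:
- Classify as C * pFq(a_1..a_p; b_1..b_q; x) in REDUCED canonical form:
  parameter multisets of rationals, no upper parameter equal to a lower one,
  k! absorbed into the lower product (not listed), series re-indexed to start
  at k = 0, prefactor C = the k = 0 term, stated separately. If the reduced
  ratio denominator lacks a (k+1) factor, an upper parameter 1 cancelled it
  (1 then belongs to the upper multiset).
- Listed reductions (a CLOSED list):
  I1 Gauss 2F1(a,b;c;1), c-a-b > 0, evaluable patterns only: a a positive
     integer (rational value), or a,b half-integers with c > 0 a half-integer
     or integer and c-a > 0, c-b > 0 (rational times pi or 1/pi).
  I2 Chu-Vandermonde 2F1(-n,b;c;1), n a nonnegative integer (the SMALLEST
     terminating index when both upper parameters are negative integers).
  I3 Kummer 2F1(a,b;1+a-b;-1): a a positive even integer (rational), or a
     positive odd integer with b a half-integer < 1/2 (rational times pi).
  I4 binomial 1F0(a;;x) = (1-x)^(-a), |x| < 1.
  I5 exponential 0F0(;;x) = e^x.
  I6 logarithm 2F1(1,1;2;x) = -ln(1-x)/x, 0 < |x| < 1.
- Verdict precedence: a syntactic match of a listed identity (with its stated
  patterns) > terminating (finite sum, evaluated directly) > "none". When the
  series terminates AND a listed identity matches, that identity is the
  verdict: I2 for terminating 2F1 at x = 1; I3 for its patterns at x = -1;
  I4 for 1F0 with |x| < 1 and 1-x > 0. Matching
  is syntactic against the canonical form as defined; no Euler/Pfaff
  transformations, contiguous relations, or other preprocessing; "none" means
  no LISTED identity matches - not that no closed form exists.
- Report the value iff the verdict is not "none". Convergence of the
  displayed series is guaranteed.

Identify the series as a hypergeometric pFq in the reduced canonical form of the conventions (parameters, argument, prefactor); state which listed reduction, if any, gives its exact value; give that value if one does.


Structural cue: x = \frac{3}{5} and the two geometric factors (C = 7/2) combine into one argument.
Ratio: r(k) = \frac{3}{5} * (k-\frac{11}{9}) / [(k+1)] - rational in k, leading ratio \frac{3}{5}; with t_0 = \frac{7}{2}, classification follows.

Prefactor \frac{7}{2}, argument \frac{3}{5}: 1F0 with upper {-\frac{11}{9}} over lower {-}. Verdict: this is the I4 binomial reduction (the 1F0 binomial series: exponent 11/9, x = \frac{3}{5}). Its exact value is \frac{7}{2} \cdot \left(\frac{2}{5}\right)^{\frac{11}{9}}.


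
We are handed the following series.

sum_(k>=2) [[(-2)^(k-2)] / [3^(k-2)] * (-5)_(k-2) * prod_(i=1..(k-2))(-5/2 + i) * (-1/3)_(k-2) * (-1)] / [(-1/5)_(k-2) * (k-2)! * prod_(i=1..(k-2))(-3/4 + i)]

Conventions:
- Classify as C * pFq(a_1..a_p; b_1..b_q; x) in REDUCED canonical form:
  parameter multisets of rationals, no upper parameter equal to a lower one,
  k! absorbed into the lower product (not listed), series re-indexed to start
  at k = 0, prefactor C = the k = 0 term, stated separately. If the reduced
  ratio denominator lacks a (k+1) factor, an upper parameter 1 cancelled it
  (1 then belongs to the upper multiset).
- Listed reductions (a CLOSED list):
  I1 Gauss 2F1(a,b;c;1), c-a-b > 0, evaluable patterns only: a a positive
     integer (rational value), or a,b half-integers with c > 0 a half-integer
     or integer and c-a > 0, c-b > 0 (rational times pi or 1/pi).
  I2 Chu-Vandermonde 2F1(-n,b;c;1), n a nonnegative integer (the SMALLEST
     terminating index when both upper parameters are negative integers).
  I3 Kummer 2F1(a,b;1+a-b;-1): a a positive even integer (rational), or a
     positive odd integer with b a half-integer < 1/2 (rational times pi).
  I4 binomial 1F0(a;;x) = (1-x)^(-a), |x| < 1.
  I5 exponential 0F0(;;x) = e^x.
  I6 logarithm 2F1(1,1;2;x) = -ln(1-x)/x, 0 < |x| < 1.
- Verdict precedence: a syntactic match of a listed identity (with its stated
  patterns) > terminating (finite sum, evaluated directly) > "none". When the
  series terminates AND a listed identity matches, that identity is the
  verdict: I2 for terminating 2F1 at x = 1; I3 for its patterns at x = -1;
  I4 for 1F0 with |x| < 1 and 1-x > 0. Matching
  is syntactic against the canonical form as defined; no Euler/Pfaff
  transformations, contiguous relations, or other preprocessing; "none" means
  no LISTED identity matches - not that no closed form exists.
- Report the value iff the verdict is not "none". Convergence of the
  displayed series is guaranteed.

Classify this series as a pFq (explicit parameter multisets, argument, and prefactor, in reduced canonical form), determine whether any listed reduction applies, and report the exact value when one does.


This is -1 * 3F2(-5, -3/2, -1/3; -1/5, 1/4; -2/3) in reduced canonical form. Verdict: terminating - no listed pattern fits, but -5 in the upper list cuts the series at k = 5; direct evaluation. Hence: 236902924187/15620645313.

Key step: from the first term -1: the two geometric factors (C = -1) combine into one argument.
Step ratio: r(k) = (-2/3) * (k-5) (k-3/2) (k-1/3) / [(k-1/5) (k+1/4) (k+1)] - rational in k, leading ratio (-2/3); with t_0 = -1, classification follows.


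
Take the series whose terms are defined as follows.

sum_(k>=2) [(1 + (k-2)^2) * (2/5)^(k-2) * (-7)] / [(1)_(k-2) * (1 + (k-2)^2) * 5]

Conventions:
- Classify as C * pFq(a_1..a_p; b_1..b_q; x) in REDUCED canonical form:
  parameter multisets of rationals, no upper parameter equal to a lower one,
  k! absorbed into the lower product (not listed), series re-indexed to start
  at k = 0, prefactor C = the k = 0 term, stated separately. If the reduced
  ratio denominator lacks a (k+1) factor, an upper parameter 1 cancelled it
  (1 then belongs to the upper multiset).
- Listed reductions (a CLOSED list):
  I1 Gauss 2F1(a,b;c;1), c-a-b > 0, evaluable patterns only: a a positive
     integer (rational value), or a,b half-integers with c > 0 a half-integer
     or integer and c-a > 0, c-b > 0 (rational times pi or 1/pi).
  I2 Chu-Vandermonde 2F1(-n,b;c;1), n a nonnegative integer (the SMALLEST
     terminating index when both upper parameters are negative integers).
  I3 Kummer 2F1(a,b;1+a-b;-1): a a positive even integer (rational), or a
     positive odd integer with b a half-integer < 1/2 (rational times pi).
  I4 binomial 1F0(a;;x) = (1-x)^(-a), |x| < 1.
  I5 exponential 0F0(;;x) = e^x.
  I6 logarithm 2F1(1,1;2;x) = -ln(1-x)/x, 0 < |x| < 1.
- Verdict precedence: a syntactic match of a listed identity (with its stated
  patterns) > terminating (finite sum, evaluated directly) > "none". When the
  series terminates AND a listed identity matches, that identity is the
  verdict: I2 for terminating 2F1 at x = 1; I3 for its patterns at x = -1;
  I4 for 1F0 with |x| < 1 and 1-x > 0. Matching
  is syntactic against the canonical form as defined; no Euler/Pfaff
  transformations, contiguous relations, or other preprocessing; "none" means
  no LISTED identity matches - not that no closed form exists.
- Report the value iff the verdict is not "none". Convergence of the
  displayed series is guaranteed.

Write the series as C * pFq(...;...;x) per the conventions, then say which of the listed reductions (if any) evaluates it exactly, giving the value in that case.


Structural cue: from the first term -7/5: k^2 + 1 divides numerator and denominator alike; prefactor -7/5 after cancelling.
Consecutive-term ratio: r(k) = (2/5) * 1 / [(k+1)] ; factor over Q: parameters, x = (2/5), and C = -7/5.

Reduced: x = 2/5, 0F0, upper = {-}, lower = {-}, C = -7/5. Verdict at x = 2/5: exponential (I5) matches (the 0F0 exponential series at x = 2/5). Its exact value is (-7/5) * e^(2/5).
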